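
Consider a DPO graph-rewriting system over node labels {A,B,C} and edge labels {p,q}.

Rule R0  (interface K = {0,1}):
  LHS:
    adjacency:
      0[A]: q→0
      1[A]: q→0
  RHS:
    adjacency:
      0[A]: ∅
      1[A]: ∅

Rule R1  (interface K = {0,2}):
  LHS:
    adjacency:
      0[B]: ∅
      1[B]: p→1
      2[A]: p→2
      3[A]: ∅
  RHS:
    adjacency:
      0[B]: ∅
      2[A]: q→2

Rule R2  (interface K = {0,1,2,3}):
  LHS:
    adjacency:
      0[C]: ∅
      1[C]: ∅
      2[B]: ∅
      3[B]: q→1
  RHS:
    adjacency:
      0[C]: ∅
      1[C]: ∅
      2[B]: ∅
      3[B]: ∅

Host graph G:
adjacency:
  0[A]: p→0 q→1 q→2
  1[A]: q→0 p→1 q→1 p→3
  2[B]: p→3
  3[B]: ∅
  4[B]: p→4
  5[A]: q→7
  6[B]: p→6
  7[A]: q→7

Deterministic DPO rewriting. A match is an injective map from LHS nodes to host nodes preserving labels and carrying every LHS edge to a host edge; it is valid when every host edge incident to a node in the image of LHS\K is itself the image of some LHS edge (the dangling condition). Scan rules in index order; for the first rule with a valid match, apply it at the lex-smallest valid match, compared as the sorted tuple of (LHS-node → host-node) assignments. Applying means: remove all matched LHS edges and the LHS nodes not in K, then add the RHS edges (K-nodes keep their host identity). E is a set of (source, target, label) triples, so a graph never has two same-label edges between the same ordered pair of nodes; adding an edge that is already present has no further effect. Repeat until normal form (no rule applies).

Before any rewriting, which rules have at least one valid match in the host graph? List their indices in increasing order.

Answer: [R0]

Derivation:
R0: 2 valid matches — {0↦1, 1↦0}, {0↦7, 1↦5}
R1: no valid match — 36 raw matches, all fail dangling condition
R2: no valid match — LHS pattern not found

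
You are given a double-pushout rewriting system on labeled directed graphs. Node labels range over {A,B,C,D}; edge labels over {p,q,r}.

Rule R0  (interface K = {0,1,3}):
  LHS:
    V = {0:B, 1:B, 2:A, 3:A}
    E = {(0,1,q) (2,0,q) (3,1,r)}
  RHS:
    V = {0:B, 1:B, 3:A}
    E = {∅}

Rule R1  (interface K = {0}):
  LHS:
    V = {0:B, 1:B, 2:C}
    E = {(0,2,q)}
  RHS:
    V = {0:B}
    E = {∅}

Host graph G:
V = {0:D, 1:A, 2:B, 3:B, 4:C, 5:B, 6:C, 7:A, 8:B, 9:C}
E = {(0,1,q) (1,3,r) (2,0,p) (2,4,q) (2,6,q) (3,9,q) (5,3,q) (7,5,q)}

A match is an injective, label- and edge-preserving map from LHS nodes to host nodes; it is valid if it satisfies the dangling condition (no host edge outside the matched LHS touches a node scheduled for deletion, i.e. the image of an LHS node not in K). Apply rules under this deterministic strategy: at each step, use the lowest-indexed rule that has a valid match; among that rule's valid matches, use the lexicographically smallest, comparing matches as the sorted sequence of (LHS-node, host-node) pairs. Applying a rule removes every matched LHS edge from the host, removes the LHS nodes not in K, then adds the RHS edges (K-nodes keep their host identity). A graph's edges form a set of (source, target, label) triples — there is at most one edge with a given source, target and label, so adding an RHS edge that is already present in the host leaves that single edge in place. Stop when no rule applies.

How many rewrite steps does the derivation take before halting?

start.  V:10 E:8  edges: 0-q->1 1-r->3 2-p->0 2-q->4 2-q->6 3-q->9 5-q->3 7-q->5
1. fire R0 via {0↦5, 1↦3, 2↦7, 3↦1}  →  V:9 E:5  edges: 0-q->1 2-p->0 2-q->4 2-q->6 3-q->9
2. fire R1 via {0↦2, 1↦5, 2↦4}  →  V:7 E:4  edges: 0-q->1 2-p->0 2-q->6 3-q->9
3. fire R1 via {0↦2, 1↦8, 2↦6}  →  V:5 E:3  edges: 0-q->1 2-p->0 3-q->9
normal form: no rule applies after step 3

Answer: 3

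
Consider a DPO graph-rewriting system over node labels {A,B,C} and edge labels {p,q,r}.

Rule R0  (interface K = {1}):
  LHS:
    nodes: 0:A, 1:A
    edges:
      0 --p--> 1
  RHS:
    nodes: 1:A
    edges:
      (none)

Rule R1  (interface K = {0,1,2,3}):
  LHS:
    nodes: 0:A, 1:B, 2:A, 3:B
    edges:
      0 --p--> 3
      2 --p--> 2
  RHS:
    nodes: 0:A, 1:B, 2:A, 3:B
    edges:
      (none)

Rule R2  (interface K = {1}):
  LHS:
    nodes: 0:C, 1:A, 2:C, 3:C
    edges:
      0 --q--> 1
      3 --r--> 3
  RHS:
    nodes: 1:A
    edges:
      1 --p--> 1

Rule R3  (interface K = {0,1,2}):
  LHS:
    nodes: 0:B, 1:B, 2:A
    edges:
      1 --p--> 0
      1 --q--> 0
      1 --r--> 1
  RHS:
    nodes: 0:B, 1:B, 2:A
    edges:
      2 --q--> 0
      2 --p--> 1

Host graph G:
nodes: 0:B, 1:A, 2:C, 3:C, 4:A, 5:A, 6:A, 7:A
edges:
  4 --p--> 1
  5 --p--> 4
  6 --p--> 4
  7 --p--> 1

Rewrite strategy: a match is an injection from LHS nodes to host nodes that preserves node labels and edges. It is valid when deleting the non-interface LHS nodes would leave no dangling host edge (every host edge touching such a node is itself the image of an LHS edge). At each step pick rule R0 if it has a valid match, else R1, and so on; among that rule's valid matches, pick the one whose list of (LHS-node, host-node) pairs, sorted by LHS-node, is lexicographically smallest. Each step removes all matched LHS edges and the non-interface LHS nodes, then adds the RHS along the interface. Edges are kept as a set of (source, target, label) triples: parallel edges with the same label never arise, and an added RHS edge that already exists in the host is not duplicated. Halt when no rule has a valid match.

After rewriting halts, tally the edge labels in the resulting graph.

[0] host  ⇒  8 nodes, 4 edges  {4-p->1 5-p->4 6-p->4 7-p->1}
[1] R0 @ {0↦5, 1↦4}  ⇒  7 nodes, 3 edges  {4-p->1 6-p->4 7-p->1}
[2] R0 @ {0↦6, 1↦4}  ⇒  6 nodes, 2 edges  {4-p->1 7-p->1}
[3] R0 @ {0↦4, 1↦1}  ⇒  5 nodes, 1 edges  {7-p->1}
[4] R0 @ {0↦7, 1↦1}  ⇒  4 nodes, 0 edges  {∅}
halt: no rule applies after step 4
NF edges: []

Answer: (no edges)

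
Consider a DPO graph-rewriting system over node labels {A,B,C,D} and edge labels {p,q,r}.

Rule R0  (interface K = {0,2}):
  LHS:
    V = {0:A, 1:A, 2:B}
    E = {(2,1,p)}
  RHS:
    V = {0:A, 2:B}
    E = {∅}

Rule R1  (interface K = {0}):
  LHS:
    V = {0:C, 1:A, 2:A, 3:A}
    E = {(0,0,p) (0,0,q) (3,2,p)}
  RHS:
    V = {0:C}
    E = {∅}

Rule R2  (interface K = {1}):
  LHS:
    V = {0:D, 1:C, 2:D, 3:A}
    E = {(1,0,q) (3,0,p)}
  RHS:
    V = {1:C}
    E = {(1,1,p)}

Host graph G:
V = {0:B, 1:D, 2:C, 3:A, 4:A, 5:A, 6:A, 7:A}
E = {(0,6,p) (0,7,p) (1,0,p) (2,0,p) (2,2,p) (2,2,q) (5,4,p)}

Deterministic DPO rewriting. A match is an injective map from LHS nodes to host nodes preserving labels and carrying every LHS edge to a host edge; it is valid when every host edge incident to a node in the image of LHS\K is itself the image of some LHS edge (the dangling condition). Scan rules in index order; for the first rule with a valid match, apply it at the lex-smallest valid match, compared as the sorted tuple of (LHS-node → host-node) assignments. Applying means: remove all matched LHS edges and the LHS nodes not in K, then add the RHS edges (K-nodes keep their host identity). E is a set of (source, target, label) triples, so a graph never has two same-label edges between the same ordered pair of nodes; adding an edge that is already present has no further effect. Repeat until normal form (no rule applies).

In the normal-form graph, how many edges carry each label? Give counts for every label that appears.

Answer: p:2

Steps:
[0] host  ⇒  8 nodes, 7 edges  {0-p->6 0-p->7 1-p->0 2-p->0 2-p->2 2-q->2 5-p->4}
[1] R0 @ {0↦3, 1↦6, 2↦0}  ⇒  7 nodes, 6 edges  {0-p->7 1-p->0 2-p->0 2-p->2 2-q->2 5-p->4}
[2] R0 @ {0↦3, 1↦7, 2↦0}  ⇒  6 nodes, 5 edges  {1-p->0 2-p->0 2-p->2 2-q->2 5-p->4}
[3] R1 @ {0↦2, 1↦3, 2↦4, 3↦5}  ⇒  3 nodes, 2 edges  {1-p->0 2-p->0}
normal form: no rule applies after step 3
NF edges: [(1, 0, 'p'), (2, 0, 'p')]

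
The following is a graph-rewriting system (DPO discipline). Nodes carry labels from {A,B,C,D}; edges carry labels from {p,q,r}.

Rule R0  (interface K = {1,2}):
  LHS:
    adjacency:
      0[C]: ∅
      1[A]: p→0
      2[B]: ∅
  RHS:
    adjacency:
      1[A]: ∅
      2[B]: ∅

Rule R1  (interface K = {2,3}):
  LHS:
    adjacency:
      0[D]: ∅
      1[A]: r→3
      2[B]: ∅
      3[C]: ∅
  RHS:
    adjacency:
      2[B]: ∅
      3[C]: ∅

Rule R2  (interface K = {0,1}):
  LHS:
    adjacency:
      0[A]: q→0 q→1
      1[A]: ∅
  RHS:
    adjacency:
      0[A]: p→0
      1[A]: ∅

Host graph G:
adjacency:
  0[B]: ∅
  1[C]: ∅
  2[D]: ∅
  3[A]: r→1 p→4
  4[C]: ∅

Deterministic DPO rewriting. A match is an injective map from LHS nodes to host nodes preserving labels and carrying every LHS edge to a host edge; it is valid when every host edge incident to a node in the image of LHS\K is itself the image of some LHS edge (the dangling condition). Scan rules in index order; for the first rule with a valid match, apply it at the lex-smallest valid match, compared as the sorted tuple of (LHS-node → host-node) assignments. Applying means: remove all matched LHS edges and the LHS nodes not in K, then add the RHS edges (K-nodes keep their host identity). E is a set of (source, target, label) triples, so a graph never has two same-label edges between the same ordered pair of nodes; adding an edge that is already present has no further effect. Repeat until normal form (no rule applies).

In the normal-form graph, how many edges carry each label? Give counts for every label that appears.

Answer: (no edges)

Derivation:
initial: |V|=5 |E|=2  E = 3-r->1 3-p->4
step 1: apply R0 at {0↦4, 1↦3, 2↦0}  → |V|=4 |E|=1  E = 3-r->1
step 2: apply R1 at {0↦2, 1↦3, 2↦0, 3↦1}  → |V|=2 |E|=0  E = ∅
final graph: no rule applies after step 2
NF edges: []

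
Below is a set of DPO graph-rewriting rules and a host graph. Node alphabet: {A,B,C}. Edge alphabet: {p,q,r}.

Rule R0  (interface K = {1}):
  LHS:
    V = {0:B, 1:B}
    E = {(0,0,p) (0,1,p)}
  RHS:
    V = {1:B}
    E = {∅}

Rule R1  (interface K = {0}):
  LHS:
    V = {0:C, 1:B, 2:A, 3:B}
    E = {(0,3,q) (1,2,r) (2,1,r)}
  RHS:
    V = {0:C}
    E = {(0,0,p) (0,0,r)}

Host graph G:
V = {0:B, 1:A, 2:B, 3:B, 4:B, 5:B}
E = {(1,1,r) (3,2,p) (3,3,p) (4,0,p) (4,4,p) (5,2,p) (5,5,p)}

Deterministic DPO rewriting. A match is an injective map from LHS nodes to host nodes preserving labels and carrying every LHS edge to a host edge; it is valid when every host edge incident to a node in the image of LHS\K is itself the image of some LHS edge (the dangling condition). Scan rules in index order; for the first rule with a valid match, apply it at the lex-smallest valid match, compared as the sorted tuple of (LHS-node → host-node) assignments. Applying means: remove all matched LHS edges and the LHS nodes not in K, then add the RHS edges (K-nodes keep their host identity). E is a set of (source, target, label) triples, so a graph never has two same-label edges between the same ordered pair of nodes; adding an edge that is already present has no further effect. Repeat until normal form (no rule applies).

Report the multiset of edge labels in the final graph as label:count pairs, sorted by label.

[0] host  ⇒  6 nodes, 7 edges  {1-r->1 3-p->2 3-p->3 4-p->0 4-p->4 5-p->2 5-p->5}
[1] R0 @ {0↦3, 1↦2}  ⇒  5 nodes, 5 edges  {1-r->1 4-p->0 4-p->4 5-p->2 5-p->5}
[2] R0 @ {0↦4, 1↦0}  ⇒  4 nodes, 3 edges  {1-r->1 5-p->2 5-p->5}
[3] R0 @ {0↦5, 1↦2}  ⇒  3 nodes, 1 edges  {1-r->1}
normal form: no rule applies after step 3
NF edges: [(1, 1, 'r')]

Answer: r:1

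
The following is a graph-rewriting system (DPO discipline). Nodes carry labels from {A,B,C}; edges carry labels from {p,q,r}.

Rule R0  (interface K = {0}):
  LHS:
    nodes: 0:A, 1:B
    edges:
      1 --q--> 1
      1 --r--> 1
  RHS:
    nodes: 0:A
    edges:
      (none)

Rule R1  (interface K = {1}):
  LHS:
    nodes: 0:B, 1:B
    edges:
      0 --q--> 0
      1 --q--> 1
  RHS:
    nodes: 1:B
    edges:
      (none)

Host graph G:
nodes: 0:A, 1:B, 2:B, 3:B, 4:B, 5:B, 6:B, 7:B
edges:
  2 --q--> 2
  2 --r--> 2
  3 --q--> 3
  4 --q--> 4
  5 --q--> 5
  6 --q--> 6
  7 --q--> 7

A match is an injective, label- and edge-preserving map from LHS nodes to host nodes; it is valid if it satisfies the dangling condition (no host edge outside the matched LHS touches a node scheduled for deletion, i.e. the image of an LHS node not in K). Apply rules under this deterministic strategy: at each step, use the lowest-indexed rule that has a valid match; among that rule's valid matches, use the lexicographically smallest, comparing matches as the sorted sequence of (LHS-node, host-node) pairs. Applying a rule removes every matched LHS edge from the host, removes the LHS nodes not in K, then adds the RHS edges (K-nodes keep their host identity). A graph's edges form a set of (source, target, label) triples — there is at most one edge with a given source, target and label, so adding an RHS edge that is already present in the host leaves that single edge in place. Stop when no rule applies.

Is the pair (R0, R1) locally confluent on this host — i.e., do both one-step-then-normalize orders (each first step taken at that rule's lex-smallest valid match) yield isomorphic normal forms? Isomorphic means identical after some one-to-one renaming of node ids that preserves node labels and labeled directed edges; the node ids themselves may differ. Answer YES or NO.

Answer: NO

Steps:
branch R0-first: apply at {0↦0, 1↦2} → |E|=5, then 2 more step(s) → NF |V|=5 |E|=1 V={0:A, 1:B, 4:B, 6:B, 7:B} E=7-q->7
branch R1-first: apply at {0↦3, 1↦2} → |E|=5, then 2 more step(s) → NF |V|=5 |E|=1 V={0:A, 1:B, 2:B, 5:B, 7:B} E=2-r->2
graphs not isomorphic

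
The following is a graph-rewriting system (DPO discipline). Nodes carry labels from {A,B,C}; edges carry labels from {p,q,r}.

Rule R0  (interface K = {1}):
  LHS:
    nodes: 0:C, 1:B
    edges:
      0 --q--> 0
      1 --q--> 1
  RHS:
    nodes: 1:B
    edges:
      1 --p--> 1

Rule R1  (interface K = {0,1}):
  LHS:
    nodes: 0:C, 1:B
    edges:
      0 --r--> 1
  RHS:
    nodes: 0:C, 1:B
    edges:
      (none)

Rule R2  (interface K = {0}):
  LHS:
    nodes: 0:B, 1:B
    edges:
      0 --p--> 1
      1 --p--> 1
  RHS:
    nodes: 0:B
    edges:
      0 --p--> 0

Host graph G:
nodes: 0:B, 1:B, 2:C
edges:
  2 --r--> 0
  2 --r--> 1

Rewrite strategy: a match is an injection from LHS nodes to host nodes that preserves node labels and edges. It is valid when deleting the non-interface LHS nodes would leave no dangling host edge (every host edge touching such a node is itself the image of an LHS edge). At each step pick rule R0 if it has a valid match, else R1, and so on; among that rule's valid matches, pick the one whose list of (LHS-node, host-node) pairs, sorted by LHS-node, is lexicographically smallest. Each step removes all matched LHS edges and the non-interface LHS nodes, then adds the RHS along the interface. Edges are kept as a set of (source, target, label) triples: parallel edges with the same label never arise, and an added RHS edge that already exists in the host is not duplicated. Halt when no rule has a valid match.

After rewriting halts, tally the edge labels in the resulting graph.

Answer: (no edges)

Derivation:
start.  V:3 E:2  edges: 2-r->0 2-r->1
1. fire R1 via {0↦2, 1↦0}  →  V:3 E:1  edges: 2-r->1
2. fire R1 via {0↦2, 1↦1}  →  V:3 E:0  edges: ∅
final graph: no rule applies after step 2
NF edges: []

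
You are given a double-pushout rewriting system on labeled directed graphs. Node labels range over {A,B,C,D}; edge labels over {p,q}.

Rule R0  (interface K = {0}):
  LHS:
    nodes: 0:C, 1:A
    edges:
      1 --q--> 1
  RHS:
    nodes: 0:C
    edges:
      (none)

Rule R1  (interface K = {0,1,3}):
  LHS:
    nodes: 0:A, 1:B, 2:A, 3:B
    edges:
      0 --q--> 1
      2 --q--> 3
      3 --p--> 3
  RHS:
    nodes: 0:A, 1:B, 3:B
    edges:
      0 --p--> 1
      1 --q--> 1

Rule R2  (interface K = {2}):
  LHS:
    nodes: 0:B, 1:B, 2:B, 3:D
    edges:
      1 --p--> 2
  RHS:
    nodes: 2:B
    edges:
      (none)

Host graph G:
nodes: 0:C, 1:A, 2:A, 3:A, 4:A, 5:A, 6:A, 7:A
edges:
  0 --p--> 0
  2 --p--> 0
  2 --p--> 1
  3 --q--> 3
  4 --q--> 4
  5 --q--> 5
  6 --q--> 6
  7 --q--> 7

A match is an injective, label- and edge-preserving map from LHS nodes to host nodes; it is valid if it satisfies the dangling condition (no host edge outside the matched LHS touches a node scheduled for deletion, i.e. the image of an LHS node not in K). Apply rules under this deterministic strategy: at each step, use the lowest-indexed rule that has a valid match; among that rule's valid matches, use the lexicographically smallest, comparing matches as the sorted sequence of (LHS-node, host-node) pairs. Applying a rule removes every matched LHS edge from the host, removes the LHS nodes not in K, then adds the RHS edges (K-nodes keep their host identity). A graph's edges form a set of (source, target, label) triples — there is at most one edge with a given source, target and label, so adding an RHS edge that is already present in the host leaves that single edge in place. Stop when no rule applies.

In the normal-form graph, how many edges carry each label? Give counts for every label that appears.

Answer: p:3

Derivation:
[0] host  ⇒  8 nodes, 8 edges  {0-p->0 2-p->0 2-p->1 3-q->3 4-q->4 5-q->5 6-q->6 7-q->7}
[1] R0 @ {0↦0, 1↦3}  ⇒  7 nodes, 7 edges  {0-p->0 2-p->0 2-p->1 4-q->4 5-q->5 6-q->6 7-q->7}
[2] R0 @ {0↦0, 1↦4}  ⇒  6 nodes, 6 edges  {0-p->0 2-p->0 2-p->1 5-q->5 6-q->6 7-q->7}
[3] R0 @ {0↦0, 1↦5}  ⇒  5 nodes, 5 edges  {0-p->0 2-p->0 2-p->1 6-q->6 7-q->7}
[4] R0 @ {0↦0, 1↦6}  ⇒  4 nodes, 4 edges  {0-p->0 2-p->0 2-p->1 7-q->7}
[5] R0 @ {0↦0, 1↦7}  ⇒  3 nodes, 3 edges  {0-p->0 2-p->0 2-p->1}
normal form: no rule applies after step 5
NF edges: [(0, 0, 'p'), (2, 0, 'p'), (2, 1, 'p')]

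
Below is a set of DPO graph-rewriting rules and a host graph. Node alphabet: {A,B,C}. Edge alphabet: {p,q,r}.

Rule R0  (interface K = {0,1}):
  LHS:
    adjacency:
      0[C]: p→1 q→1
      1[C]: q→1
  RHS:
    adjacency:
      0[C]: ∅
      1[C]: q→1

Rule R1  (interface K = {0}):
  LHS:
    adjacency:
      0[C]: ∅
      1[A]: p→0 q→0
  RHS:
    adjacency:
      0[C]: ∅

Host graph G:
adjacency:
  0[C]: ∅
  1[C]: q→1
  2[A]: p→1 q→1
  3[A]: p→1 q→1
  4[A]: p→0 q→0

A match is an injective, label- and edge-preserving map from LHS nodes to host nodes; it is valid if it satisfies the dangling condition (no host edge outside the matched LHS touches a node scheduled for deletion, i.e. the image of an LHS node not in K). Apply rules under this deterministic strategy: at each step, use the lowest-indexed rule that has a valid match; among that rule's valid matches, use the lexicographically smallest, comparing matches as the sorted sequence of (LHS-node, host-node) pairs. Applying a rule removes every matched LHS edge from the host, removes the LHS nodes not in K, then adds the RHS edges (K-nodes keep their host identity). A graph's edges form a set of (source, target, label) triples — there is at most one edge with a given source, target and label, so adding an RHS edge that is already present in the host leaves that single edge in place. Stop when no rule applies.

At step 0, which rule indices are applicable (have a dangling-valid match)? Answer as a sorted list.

R0: no valid match — LHS pattern not found
R1: 3 valid matches — {0↦0, 1↦4}, {0↦1, 1↦2}, {0↦1, 1↦3}

Answer: [R1]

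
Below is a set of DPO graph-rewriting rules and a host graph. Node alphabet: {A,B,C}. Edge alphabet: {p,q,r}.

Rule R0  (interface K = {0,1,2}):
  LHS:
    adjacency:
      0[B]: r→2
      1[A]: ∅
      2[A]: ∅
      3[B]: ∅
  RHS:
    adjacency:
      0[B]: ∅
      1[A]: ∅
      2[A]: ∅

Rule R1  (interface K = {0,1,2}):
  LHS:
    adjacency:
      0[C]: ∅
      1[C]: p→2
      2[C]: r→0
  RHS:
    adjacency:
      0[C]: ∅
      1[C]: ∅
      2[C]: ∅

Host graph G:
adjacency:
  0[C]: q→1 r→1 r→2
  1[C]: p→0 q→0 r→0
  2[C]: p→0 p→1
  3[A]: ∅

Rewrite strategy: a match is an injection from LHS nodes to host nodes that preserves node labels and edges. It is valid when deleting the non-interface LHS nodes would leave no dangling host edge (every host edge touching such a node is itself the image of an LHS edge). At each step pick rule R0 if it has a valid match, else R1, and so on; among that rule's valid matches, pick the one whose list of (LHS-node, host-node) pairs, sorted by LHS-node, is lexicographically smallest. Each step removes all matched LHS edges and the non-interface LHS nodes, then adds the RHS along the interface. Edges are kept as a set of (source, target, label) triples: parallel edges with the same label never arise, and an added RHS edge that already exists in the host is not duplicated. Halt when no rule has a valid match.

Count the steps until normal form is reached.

Answer: 3

Steps:
initial: |V|=4 |E|=8  E = 0-q->1 0-r->1 0-r->2 1-p->0 1-q->0 1-r->0 2-p->0 2-p->1
step 1: apply R1 at {0↦0, 1↦2, 2↦1}  → |V|=4 |E|=6  E = 0-q->1 0-r->1 0-r->2 1-p->0 1-q->0 2-p->0
step 2: apply R1 at {0↦1, 1↦2, 2↦0}  → |V|=4 |E|=4  E = 0-q->1 0-r->2 1-p->0 1-q->0
step 3: apply R1 at {0↦2, 1↦1, 2↦0}  → |V|=4 |E|=2  E = 0-q->1 1-q->0
normal form: no rule applies after step 3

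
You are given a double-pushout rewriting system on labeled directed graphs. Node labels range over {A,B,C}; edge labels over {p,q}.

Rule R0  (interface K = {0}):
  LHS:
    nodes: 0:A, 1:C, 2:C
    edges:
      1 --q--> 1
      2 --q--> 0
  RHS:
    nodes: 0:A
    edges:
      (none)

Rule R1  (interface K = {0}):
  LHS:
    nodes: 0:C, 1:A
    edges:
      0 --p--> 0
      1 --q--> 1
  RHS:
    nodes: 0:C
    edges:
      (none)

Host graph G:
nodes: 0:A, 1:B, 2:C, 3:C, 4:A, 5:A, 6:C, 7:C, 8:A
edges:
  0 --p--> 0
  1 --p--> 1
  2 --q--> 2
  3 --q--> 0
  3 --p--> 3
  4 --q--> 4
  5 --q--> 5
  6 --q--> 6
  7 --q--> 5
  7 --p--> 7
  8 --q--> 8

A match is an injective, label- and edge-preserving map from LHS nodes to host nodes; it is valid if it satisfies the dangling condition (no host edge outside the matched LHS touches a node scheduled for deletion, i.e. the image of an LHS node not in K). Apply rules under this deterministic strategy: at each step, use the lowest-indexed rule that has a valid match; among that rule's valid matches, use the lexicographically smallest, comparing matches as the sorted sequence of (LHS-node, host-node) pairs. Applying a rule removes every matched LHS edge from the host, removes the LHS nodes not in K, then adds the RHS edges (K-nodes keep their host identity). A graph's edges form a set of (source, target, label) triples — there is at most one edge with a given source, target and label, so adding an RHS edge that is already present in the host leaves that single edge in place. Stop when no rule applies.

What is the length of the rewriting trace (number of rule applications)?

[0] host  ⇒  9 nodes, 11 edges  {0-p->0 1-p->1 2-q->2 3-q->0 3-p->3 4-q->4 5-q->5 6-q->6 7-q->5 7-p->7 8-q->8}
[1] R1 @ {0↦3, 1↦4}  ⇒  8 nodes, 9 edges  {0-p->0 1-p->1 2-q->2 3-q->0 5-q->5 6-q->6 7-q->5 7-p->7 8-q->8}
[2] R0 @ {0↦0, 1↦2, 2↦3}  ⇒  6 nodes, 7 edges  {0-p->0 1-p->1 5-q->5 6-q->6 7-q->5 7-p->7 8-q->8}
[3] R1 @ {0↦7, 1↦8}  ⇒  5 nodes, 5 edges  {0-p->0 1-p->1 5-q->5 6-q->6 7-q->5}
[4] R0 @ {0↦5, 1↦6, 2↦7}  ⇒  3 nodes, 3 edges  {0-p->0 1-p->1 5-q->5}
normal form: no rule applies after step 4

Answer: 4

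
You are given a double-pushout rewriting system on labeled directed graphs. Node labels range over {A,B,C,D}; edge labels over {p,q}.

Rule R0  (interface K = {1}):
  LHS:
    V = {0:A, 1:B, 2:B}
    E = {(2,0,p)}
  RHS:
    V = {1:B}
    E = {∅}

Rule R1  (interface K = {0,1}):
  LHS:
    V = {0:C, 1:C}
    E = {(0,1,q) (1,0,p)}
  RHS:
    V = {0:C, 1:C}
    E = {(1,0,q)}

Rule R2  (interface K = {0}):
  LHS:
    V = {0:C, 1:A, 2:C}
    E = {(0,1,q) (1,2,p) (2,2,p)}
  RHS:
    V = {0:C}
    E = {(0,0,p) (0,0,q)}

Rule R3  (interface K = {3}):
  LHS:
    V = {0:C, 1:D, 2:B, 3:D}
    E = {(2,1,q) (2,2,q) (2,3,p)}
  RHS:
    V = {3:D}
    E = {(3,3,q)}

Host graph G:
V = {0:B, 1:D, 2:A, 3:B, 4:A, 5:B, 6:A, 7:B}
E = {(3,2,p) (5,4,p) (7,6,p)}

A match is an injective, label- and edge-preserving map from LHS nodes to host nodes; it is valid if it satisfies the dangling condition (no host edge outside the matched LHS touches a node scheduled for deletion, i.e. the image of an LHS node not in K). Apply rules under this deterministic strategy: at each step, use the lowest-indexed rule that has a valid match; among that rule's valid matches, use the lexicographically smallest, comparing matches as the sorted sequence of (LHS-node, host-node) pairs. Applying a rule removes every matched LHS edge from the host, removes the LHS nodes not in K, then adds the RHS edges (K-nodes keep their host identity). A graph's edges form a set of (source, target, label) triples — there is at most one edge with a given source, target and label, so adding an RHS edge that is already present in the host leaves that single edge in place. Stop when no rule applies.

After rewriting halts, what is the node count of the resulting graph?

start.  V:8 E:3  edges: 3-p->2 5-p->4 7-p->6
1. fire R0 via {0↦2, 1↦0, 2↦3}  →  V:6 E:2  edges: 5-p->4 7-p->6
2. fire R0 via {0↦4, 1↦0, 2↦5}  →  V:4 E:1  edges: 7-p->6
3. fire R0 via {0↦6, 1↦0, 2↦7}  →  V:2 E:0  edges: ∅
final graph: no rule applies after step 3
NF nodes: {0:B, 1:D}

Answer: 2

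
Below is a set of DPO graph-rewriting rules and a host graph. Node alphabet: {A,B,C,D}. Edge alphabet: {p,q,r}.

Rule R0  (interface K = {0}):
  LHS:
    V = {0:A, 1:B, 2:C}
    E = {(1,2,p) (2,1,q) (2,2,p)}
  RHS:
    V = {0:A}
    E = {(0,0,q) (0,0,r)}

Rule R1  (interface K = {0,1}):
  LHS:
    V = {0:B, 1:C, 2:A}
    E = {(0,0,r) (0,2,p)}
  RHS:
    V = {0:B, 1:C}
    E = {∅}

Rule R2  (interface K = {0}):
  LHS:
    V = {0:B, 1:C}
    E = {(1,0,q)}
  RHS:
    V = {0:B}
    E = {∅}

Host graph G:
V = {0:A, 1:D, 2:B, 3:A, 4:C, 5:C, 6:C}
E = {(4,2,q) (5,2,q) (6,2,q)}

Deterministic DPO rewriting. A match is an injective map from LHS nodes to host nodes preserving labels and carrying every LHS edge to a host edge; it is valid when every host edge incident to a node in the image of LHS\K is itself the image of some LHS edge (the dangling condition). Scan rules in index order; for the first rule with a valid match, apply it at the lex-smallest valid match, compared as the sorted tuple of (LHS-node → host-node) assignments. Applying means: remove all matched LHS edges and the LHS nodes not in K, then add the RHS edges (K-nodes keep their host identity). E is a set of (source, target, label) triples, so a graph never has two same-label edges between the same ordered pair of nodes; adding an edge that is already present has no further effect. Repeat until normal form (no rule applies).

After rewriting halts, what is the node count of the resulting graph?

[0] host  ⇒  7 nodes, 3 edges  {4-q->2 5-q->2 6-q->2}
[1] R2 @ {0↦2, 1↦4}  ⇒  6 nodes, 2 edges  {5-q->2 6-q->2}
[2] R2 @ {0↦2, 1↦5}  ⇒  5 nodes, 1 edges  {6-q->2}
[3] R2 @ {0↦2, 1↦6}  ⇒  4 nodes, 0 edges  {∅}
normal form: no rule applies after step 3
NF nodes: {0:A, 1:D, 2:B, 3:A}

Answer: 4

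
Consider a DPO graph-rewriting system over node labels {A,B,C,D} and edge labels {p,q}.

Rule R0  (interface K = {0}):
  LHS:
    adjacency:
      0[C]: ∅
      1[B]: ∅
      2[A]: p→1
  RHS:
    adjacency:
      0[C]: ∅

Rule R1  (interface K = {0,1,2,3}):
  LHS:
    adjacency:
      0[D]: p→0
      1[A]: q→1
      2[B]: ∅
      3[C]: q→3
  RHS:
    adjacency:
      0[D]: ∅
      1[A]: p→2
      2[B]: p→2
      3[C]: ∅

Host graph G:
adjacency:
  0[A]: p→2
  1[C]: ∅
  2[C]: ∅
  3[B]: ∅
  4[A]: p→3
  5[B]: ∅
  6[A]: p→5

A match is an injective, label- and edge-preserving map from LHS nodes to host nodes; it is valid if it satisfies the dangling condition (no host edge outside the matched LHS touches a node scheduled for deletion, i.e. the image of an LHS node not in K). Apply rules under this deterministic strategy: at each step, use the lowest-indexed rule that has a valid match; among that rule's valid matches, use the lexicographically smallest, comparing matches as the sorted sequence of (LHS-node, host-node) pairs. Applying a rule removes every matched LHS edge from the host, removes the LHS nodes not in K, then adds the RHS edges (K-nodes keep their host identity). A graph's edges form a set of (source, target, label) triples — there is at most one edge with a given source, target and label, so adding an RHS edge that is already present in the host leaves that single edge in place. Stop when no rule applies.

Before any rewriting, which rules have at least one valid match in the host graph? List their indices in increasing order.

R0: 4 valid matches — {0↦1, 1↦3, 2↦4}, {0↦1, 1↦5, 2↦6}, {0↦2, 1↦3, 2↦4} (+1 more)
R1: no valid match — LHS pattern not found

Answer: [R0]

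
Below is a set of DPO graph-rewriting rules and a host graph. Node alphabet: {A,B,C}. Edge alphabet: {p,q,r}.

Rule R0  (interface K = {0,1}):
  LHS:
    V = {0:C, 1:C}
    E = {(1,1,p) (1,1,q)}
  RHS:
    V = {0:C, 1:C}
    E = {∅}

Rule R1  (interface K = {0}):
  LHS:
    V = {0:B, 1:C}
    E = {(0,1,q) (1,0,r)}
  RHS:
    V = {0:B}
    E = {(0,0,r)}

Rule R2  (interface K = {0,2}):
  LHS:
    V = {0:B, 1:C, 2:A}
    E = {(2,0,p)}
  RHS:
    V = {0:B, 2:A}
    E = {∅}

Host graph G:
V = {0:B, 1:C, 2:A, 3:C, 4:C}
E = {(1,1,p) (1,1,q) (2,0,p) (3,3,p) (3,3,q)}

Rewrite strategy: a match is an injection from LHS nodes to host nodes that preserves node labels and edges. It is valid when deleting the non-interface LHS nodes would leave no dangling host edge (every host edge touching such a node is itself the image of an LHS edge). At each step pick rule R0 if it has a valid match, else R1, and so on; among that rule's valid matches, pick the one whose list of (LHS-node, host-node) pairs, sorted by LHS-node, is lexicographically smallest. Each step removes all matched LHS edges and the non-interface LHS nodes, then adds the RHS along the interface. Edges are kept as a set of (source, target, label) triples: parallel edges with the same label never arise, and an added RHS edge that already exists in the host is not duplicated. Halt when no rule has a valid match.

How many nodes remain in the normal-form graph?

Answer: 4

Rewrite trace:
initial: |V|=5 |E|=5  E = 1-p->1 1-q->1 2-p->0 3-p->3 3-q->3
step 1: apply R0 at {0↦1, 1↦3}  → |V|=5 |E|=3  E = 1-p->1 1-q->1 2-p->0
step 2: apply R0 at {0↦3, 1↦1}  → |V|=5 |E|=1  E = 2-p->0
step 3: apply R2 at {0↦0, 1↦1, 2↦2}  → |V|=4 |E|=0  E = ∅
halt: no rule applies after step 3
NF nodes: {0:B, 2:A, 3:C, 4:C}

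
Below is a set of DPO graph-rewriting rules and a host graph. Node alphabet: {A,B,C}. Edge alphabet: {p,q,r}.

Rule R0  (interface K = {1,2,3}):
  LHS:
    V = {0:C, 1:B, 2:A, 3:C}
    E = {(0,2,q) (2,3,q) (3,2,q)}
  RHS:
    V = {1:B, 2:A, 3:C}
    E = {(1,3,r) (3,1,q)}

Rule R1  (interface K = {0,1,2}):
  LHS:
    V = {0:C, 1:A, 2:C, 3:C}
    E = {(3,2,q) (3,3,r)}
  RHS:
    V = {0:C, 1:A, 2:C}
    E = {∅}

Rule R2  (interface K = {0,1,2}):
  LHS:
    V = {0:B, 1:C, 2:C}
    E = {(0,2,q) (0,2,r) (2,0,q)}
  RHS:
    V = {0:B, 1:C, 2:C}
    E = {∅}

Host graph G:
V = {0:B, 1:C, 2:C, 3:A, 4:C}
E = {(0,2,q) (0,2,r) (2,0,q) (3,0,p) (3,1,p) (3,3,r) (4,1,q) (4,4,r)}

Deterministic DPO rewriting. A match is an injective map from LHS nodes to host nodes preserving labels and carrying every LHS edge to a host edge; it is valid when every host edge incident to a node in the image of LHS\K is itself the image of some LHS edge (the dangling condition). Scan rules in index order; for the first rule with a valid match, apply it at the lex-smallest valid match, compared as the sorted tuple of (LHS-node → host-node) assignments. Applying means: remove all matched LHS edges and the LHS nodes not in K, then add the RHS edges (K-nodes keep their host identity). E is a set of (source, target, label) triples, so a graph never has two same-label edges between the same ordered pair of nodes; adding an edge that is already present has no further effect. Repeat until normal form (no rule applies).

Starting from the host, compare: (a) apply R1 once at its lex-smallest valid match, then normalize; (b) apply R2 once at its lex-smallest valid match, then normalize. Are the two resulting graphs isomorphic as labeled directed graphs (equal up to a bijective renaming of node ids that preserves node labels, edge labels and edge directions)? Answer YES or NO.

Answer: YES

Steps:
branch R1-first: apply at {0↦2, 1↦3, 2↦1, 3↦4} → |E|=6, then 1 more step(s) → NF |V|=4 |E|=3 V={0:B, 1:C, 2:C, 3:A} E=3-p->0 3-p->1 3-r->3
branch R2-first: apply at {0↦0, 1↦1, 2↦2} → |E|=5, then 1 more step(s) → NF |V|=4 |E|=3 V={0:B, 1:C, 2:C, 3:A} E=3-p->0 3-p->1 3-r->3
graphs isomorphic (equal up to label-preserving node renaming)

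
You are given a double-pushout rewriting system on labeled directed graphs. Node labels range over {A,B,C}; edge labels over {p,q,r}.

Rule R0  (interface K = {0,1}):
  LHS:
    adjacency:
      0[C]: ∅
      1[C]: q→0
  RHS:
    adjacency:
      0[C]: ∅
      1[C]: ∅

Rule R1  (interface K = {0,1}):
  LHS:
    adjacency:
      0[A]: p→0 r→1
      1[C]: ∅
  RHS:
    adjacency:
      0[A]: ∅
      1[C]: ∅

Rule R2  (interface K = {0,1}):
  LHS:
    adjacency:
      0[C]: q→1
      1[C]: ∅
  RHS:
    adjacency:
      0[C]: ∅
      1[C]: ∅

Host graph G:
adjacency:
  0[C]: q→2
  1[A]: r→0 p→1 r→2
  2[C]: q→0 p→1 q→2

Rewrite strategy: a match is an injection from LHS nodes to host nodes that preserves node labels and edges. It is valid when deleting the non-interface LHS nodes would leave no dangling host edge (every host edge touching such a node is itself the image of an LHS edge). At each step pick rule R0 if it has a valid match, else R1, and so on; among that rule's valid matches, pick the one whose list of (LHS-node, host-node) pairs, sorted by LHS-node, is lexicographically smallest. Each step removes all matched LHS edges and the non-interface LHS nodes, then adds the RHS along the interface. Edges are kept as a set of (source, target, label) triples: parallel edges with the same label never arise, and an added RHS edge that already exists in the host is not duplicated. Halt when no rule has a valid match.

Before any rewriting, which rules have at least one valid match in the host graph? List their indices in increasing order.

R0: 2 valid matches — {0↦0, 1↦2}, {0↦2, 1↦0}
R1: 2 valid matches — {0↦1, 1↦0}, {0↦1, 1↦2}
R2: 2 valid matches — {0↦0, 1↦2}, {0↦2, 1↦0}

Answer: [R0,R1,R2]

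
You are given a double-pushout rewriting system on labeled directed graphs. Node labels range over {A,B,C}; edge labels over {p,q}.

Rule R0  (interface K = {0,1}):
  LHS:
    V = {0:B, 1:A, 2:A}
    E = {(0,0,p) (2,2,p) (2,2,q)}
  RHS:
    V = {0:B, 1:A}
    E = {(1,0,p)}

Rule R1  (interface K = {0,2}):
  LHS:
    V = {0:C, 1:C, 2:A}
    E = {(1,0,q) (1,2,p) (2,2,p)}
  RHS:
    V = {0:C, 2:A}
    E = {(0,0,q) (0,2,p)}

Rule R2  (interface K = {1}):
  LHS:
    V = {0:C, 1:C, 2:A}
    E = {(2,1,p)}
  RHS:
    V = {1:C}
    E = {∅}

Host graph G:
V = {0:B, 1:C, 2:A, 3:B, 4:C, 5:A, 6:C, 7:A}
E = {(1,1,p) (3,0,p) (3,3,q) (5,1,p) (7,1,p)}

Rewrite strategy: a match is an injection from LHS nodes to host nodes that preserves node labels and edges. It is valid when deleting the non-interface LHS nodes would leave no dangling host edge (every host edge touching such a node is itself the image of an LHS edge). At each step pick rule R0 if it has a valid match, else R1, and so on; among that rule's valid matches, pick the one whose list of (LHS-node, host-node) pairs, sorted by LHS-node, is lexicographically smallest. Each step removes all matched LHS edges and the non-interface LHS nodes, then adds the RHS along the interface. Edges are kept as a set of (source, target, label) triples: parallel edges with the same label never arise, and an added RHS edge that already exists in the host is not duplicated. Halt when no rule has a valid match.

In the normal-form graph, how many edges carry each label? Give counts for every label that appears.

Answer: p:2 q:1

Rewrite trace:
start.  V:8 E:5  edges: 1-p->1 3-p->0 3-q->3 5-p->1 7-p->1
1. fire R2 via {0↦4, 1↦1, 2↦5}  →  V:6 E:4  edges: 1-p->1 3-p->0 3-q->3 7-p->1
2. fire R2 via {0↦6, 1↦1, 2↦7}  →  V:4 E:3  edges: 1-p->1 3-p->0 3-q->3
final graph: no rule applies after step 2
NF edges: [(1, 1, 'p'), (3, 0, 'p'), (3, 3, 'q')]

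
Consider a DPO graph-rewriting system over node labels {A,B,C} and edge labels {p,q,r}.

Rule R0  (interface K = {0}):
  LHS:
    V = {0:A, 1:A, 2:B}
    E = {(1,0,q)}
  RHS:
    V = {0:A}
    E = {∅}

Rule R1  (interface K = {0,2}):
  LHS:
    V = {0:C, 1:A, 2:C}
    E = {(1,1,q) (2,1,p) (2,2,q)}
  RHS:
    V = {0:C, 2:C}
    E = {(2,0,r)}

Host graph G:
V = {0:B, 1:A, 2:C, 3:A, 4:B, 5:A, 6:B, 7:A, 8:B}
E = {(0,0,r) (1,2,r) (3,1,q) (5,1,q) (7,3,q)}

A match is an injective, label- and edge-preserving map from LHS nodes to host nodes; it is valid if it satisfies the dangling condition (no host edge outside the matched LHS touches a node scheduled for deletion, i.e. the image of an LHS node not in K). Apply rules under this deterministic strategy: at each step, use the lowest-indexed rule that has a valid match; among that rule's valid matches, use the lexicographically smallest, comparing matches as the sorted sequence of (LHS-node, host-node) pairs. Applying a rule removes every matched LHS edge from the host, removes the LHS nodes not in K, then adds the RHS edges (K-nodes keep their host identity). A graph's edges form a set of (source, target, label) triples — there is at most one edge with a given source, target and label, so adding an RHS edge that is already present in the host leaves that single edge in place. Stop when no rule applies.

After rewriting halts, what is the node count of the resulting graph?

initial: |V|=9 |E|=5  E = 0-r->0 1-r->2 3-q->1 5-q->1 7-q->3
step 1: apply R0 at {0↦1, 1↦5, 2↦4}  → |V|=7 |E|=4  E = 0-r->0 1-r->2 3-q->1 7-q->3
step 2: apply R0 at {0↦3, 1↦7, 2↦6}  → |V|=5 |E|=3  E = 0-r->0 1-r->2 3-q->1
step 3: apply R0 at {0↦1, 1↦3, 2↦8}  → |V|=3 |E|=2  E = 0-r->0 1-r->2
final graph: no rule applies after step 3
NF nodes: {0:B, 1:A, 2:C}

Answer: 3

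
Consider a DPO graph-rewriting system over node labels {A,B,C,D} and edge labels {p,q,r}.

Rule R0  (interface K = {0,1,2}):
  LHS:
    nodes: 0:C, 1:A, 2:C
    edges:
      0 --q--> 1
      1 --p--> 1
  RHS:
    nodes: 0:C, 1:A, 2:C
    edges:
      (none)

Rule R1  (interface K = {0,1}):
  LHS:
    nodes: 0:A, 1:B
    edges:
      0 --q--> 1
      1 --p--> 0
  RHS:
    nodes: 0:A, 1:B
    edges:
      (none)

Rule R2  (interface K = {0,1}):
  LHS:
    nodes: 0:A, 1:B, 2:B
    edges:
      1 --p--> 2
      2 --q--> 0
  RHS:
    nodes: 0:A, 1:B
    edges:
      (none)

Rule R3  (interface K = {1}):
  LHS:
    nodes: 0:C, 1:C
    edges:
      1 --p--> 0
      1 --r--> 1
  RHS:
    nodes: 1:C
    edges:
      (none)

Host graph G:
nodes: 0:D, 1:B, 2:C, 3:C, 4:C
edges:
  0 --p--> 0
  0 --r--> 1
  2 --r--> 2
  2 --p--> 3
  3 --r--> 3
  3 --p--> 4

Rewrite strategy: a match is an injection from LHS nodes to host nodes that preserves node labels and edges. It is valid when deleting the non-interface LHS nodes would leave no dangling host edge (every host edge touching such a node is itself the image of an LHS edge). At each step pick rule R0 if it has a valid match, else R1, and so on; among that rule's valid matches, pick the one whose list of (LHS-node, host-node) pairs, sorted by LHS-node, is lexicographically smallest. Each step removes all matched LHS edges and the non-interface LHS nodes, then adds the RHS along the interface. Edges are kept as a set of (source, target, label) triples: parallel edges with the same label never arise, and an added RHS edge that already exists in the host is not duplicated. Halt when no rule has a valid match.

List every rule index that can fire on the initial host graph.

Answer: [R3]

Derivation:
R0: no valid match — LHS pattern not found
R1: no valid match — LHS pattern not found
R2: no valid match — LHS pattern not found
R3: 1 valid match — {0↦4, 1↦3}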